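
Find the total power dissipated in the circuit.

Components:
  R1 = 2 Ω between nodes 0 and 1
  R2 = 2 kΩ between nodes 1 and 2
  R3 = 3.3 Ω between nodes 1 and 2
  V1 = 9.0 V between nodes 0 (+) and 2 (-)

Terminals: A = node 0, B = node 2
Nodal analysis, taking node 2 as the 0 V reference.
Source V1 fixes V_0 = 9 V.
KCL at each unknown node (sum of currents leaving = 0; resistances in Ω):
  Node 1: (V_1 - 9)/2 + (V_1 - 0)/2000 + (V_1 - 0)/3.3 = 0
Collecting terms: 0.8035 × V_1 = 4.5  =>  V_1 = 5.6 V
Power in each resistor, P = (ΔV)²/R:
  P_R1 = (9 - 5.6)²/2 = 5.779 W
  P_R2 = (5.6 - 0)²/2000 = 0.01568 W
  P_R3 = (5.6 - 0)²/3.3 = 9.504 W
P_total = P_R1 + P_R2 + P_R3 = 15.3 W

Final answer: 15.3 W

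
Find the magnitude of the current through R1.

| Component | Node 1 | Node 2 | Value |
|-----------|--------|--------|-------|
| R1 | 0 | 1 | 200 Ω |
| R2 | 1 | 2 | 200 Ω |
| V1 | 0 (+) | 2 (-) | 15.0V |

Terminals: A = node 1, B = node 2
Nodal analysis, taking node 2 as the 0 V reference.
Source V1 fixes V_0 = 15 V.
KCL at each unknown node (sum of currents leaving = 0; resistances in Ω):
  Node 1: (V_1 - 15)/200 + (V_1 - 0)/200 = 0
Collecting terms: 0.01 × V_1 = 0.075  =>  V_1 = 7.5 V
I_R1 = (V_0 - V_1)/R1 = (15 - 7.5)/200 = 0.0375 A
|I_R1| = 0.0375 A

Final answer: |I_R1| = 0.0375 A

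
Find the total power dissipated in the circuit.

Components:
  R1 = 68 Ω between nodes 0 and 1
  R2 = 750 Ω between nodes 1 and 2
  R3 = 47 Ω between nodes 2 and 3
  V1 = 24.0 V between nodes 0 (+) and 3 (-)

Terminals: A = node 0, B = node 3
Nodal analysis, taking node 3 as the 0 V reference.
Source V1 fixes V_0 = 24 V.
KCL at each unknown node (sum of currents leaving = 0; resistances in Ω):
  Node 1: (V_1 - 24)/68 + (V_1 - V_2)/750 = 0
  Node 2: (V_2 - V_1)/750 + (V_2 - 0)/47 = 0
Collecting terms (coefficients in siemens):
  0.01604·V_1 - 0.001333·V_2 = 0.3529
  0.02261·V_2 - 0.001333·V_1 = 0
Determinant D = (0.01604)(0.02261) - (-0.001333)(-0.001333) = 0.0003609
V_1 = [(0.3529)(0.02261) - (-0.001333)(0)]/D = 22.11 V
V_2 = [(0.01604)(0) - (0.3529)(-0.001333)]/D = 1.304 V
Power in each resistor, P = (ΔV)²/R:
  P_R1 = (24 - 22.11)²/68 = 0.05235 W
  P_R2 = (22.11 - 1.304)²/750 = 0.5774 W
  P_R3 = (1.304 - 0)²/47 = 0.03618 W
P_total = P_R1 + P_R2 + P_R3 = 0.6659 W

Final answer: 0.6659 W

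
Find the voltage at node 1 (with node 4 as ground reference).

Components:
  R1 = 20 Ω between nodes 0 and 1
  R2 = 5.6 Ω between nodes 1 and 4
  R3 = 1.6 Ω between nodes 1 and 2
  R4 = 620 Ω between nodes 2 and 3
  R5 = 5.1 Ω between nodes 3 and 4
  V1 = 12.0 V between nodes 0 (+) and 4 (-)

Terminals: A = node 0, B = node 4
Nodal analysis, taking node 4 as the 0 V reference.
Source V1 fixes V_0 = 12 V.
KCL at each unknown node (sum of currents leaving = 0; resistances in Ω):
  Node 1: (V_1 - 12)/20 + (V_1 - 0)/5.6 + (V_1 - V_2)/1.6 = 0
  Node 2: (V_2 - V_1)/1.6 + (V_2 - V_3)/620 = 0
  Node 3: (V_3 - V_2)/620 + (V_3 - 0)/5.1 = 0
Collecting terms (coefficients in siemens):
  0.8536·V_1 - 0.625·V_2 = 0.6
  0.6266·V_2 - 0.625·V_1 - 0.001613·V_3 = 0
  0.1977·V_3 - 0.001613·V_2 = 0
Solving these 3 simultaneous equations (Gaussian elimination) gives:
  V_1 = 2.607 V, V_2 = 2.6 V, V_3 = 0.02121 V
The requested potential is V_1 = 2.607 V.

Final answer: V_1 = 2.607 V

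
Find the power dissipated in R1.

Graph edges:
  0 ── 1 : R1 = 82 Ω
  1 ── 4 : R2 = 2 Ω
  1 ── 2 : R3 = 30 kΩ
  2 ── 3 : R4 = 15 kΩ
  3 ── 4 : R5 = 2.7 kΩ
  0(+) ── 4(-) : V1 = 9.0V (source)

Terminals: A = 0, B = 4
Nodal analysis, taking node 4 as the 0 V reference.
Source V1 fixes V_0 = 9 V.
KCL at each unknown node (sum of currents leaving = 0; resistances in Ω):
  Node 1: (V_1 - 9)/82 + (V_1 - 0)/2 + (V_1 - V_2)/30000 = 0
  Node 2: (V_2 - V_1)/30000 + (V_2 - V_3)/15000 = 0
  Node 3: (V_3 - V_2)/15000 + (V_3 - 0)/2700 = 0
Collecting terms (coefficients in siemens):
  0.5122·V_1 - 0.00003333·V_2 = 0.1098
  0.0001·V_2 - 0.00003333·V_1 - 0.00006667·V_3 = 0
  0.000437·V_3 - 0.00006667·V_2 = 0
Solving these 3 simultaneous equations (Gaussian elimination) gives:
  V_1 = 0.2143 V, V_2 = 0.07951 V, V_3 = 0.01213 V
I_R1 = (V_0 - V_1)/R1 = (9 - 0.2143)/82 = 0.1071 A
P_R1 = I_R1² × R1 = (0.1071)² × 82 = 0.9413 W

Final answer: 0.9413 W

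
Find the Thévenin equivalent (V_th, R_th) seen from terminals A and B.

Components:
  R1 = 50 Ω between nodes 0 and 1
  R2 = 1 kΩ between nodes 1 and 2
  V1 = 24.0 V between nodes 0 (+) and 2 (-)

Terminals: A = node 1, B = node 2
Step 1 — V_th is the open-circuit voltage V_A - V_B (nothing connected across the terminals).
Nodal analysis, taking node 2 as the 0 V reference.
Source V1 fixes V_0 = 24 V.
KCL at each unknown node (sum of currents leaving = 0; resistances in Ω):
  Node 1: (V_1 - 24)/50 + (V_1 - 0)/1000 = 0
Collecting terms: 0.021 × V_1 = 0.48  =>  V_1 = 22.86 V
V_th = V_1 - V_2 = 22.86 - 0 = 22.86 V
Step 2 — R_th: zero the source — replace V1 by a short circuit (node 2 merges into node 0) — and find the resistance seen between A (node 1) and B (node 0).
Reduce the network between node 1 (A) and node 0 (B) by series/parallel combination:
  Rp1 = R1 ‖ R2 (parallel, both between nodes 0 and 1) = 1/(1/50 + 1/1000) = 47.62 Ω
R_th = 47.62 Ω

Final answer: V_th = 22.86 V, R_th = 47.62 Ω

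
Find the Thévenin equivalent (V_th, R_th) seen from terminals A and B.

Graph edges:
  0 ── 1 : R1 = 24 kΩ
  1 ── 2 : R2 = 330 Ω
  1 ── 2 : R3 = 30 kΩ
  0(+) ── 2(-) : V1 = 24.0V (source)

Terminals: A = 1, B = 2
Step 1 — V_th is the open-circuit voltage V_A - V_B (nothing connected across the terminals).
Nodal analysis, taking node 2 as the 0 V reference.
Source V1 fixes V_0 = 24 V.
KCL at each unknown node (sum of currents leaving = 0; resistances in Ω):
  Node 1: (V_1 - 24)/24000 + (V_1 - 0)/330 + (V_1 - 0)/30000 = 0
Collecting terms: 0.003105 × V_1 = 0.001  =>  V_1 = 0.322 V
V_th = V_1 - V_2 = 0.322 - 0 = 0.322 V
Step 2 — R_th: zero the source — replace V1 by a short circuit (node 2 merges into node 0) — and find the resistance seen between A (node 1) and B (node 0).
Reduce the network between node 1 (A) and node 0 (B) by series/parallel combination:
  Rp1 = R1 ‖ R2 ‖ R3 (parallel, all between nodes 0 and 1) = 1/(1/24000 + 1/330 + 1/30000) = 322 Ω
R_th = 322 Ω

Final answer: V_th = 0.322 V, R_th = 322 Ω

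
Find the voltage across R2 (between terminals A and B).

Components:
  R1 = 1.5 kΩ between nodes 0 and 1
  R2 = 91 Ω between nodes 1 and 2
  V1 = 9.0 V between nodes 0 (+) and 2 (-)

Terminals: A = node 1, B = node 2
R1 and R2 are in series across V1 (node 0 → node 1 → node 2), and the output A–B is taken across R2, so this is a voltage divider.
Series current: I = V1/(R1 + R2) = 9/(1500 + 91) = 9/1591 = 0.005657 A
V_R2 = I × R2 = V1 × R2/(R1 + R2) = 9 × 91/1591 = 0.5148 V

Final answer: 0.5148 V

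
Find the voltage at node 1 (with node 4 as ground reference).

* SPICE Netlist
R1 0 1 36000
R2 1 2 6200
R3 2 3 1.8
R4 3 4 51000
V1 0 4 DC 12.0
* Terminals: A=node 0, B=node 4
Nodal analysis, taking node 4 as the 0 V reference.
Source V1 fixes V_0 = 12 V.
KCL at each unknown node (sum of currents leaving = 0; resistances in Ω):
  Node 1: (V_1 - 12)/36000 + (V_1 - V_2)/6200 = 0
  Node 2: (V_2 - V_1)/6200 + (V_2 - V_3)/1.8 = 0
  Node 3: (V_3 - V_2)/1.8 + (V_3 - 0)/51000 = 0
Collecting terms (coefficients in siemens):
  0.0001891·V_1 - 0.0001613·V_2 = 0.0003333
  0.5557·V_2 - 0.0001613·V_1 - 0.5556·V_3 = 0
  0.5556·V_3 - 0.5556·V_2 = 0
Solving these 3 simultaneous equations (Gaussian elimination) gives:
  V_1 = 7.365 V, V_2 = 6.567 V, V_3 = 6.566 V
The requested potential is V_1 = 7.365 V.

Final answer: V_1 = 7.365 V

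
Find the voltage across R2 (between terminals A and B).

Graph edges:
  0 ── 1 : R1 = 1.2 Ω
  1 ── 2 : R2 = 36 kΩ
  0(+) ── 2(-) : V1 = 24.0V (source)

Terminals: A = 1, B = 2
R1 and R2 are in series across V1 (node 0 → node 1 → node 2), and the output A–B is taken across R2, so this is a voltage divider.
Series current: I = V1/(R1 + R2) = 24/(1.2 + 36000) = 24/36000 = 0.0006666 A
V_R2 = I × R2 = V1 × R2/(R1 + R2) = 24 × 36000/36000 = 24 V

Final answer: 24 V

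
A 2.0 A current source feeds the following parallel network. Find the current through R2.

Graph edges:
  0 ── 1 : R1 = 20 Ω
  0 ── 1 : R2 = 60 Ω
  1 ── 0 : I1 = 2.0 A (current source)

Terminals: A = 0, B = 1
All resistors sit directly between nodes 0 and 1, so they are in parallel and share one voltage V; the full source current 2 A splits among them.
1/R_par = 1/20 + 1/60 = 0.06667 S  =>  R_par = 15 Ω
V = I × R_par = 2 × 15 = 30 V
I_R2 = V/R2 = 30/60 = 0.5 A

Final answer: 0.5 A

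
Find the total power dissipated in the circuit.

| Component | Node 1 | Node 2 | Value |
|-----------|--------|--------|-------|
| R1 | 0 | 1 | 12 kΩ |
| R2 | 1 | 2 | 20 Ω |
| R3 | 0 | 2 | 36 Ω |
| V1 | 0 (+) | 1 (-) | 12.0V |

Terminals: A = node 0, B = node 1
Nodal analysis, taking node 1 as the 0 V reference.
Source V1 fixes V_0 = 12 V.
KCL at each unknown node (sum of currents leaving = 0; resistances in Ω):
  Node 2: (V_2 - 0)/20 + (V_2 - 12)/36 = 0
Collecting terms: 0.07778 × V_2 = 0.3333  =>  V_2 = 4.286 V
Power in each resistor, P = (ΔV)²/R:
  P_R1 = (12 - 0)²/12000 = 0.012 W
  P_R2 = (0 - 4.286)²/20 = 0.9184 W
  P_R3 = (12 - 4.286)²/36 = 1.653 W
P_total = P_R1 + P_R2 + P_R3 = 2.583 W

Final answer: 2.583 W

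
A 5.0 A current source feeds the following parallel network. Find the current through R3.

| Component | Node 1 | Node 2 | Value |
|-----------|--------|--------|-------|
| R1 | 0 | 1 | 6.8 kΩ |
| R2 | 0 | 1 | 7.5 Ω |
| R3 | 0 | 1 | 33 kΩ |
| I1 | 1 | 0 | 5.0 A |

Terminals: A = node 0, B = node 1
All resistors sit directly between nodes 0 and 1, so they are in parallel and share one voltage V; the full source current 5 A splits among them.
1/R_par = 1/6800 + 1/7.5 + 1/33000 = 0.1335 S  =>  R_par = 7.49 Ω
V = I × R_par = 5 × 7.49 = 37.45 V
I_R3 = V/R3 = 37.45/33000 = 0.001135 A

Final answer: 0.001135 A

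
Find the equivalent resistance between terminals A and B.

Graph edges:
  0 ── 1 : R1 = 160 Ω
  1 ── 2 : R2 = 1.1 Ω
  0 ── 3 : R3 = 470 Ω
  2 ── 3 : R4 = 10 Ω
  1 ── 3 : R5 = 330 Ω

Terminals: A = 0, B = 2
The network is not a plain series/parallel combination. Inject a 1 A test current into terminal A (node 0) and return it from terminal B (node 2); then R_eq = V_A / (1 A).
Nodal analysis, taking node 2 as the 0 V reference.
Current source I_test pushes 1 A into node 0 and draws it out of node 2.
KCL at each unknown node (sum of currents leaving = 0; resistances in Ω):
  Node 0: (V_0 - V_1)/160 + (V_0 - V_3)/470 - 1 = 0
  Node 1: (V_1 - V_0)/160 + (V_1 - 0)/1.1 + (V_1 - V_3)/330 = 0
  Node 3: (V_3 - V_0)/470 + (V_3 - V_1)/330 + (V_3 - 0)/10 = 0
Collecting terms (coefficients in siemens):
  0.008378·V_0 - 0.00625·V_1 - 0.002128·V_3 = 1
  0.9184·V_1 - 0.00625·V_0 - 0.00303·V_3 = 0
  0.1052·V_3 - 0.002128·V_0 - 0.00303·V_1 = 0
Solving these 3 simultaneous equations (Gaussian elimination) gives:
  V_0 = 120.6 V, V_1 = 0.8289 V, V_3 = 2.464 V
R_eq = V_0 / 1 A = 120.6 Ω

Final answer: 120.6 Ω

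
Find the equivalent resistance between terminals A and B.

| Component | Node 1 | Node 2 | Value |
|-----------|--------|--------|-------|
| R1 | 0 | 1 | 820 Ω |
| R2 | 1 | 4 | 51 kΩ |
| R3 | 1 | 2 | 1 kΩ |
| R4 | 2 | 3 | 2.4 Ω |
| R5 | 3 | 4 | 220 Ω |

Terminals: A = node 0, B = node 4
Reduce the network between node 0 (A) and node 4 (B) by series/parallel combination:
  Rs1 = R3 + R4 (series, joined only at node 2) = 1000 + 2.4 = 1002 Ω
  Rs2 = R5 + Rs1 (series, joined only at node 3) = 220 + 1002 = 1222 Ω
  Rp1 = R2 ‖ Rs2 (parallel, both between nodes 1 and 4) = 1/(1/51000 + 1/1222) = 1194 Ω
  Rs3 = R1 + Rp1 (series, joined only at node 1) = 820 + 1194 = 2014 Ω
R_eq = 2.014 kΩ

Final answer: 2.014 kΩ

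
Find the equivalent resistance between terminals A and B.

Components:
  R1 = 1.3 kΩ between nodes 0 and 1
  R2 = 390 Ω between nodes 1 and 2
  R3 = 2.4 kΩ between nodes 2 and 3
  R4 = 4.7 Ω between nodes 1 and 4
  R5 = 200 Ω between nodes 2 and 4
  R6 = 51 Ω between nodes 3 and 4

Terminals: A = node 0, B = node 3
The network is not a plain series/parallel combination. Inject a 1 A test current into terminal A (node 0) and return it from terminal B (node 3); then R_eq = V_A / (1 A).
Nodal analysis, taking node 3 as the 0 V reference.
Current source I_test pushes 1 A into node 0 and draws it out of node 3.
KCL at each unknown node (sum of currents leaving = 0; resistances in Ω):
  Node 0: (V_0 - V_1)/1300 - 1 = 0
  Node 1: (V_1 - V_0)/1300 + (V_1 - V_2)/390 + (V_1 - V_4)/4.7 = 0
  Node 2: (V_2 - V_1)/390 + (V_2 - 0)/2400 + (V_2 - V_4)/200 = 0
  Node 4: (V_4 - V_1)/4.7 + (V_4 - V_2)/200 + (V_4 - 0)/51 = 0
Collecting terms (coefficients in siemens):
  0.0007692·V_0 - 0.0007692·V_1 = 1
  0.2161·V_1 - 0.0007692·V_0 - 0.002564·V_2 - 0.2128·V_4 = 0
  0.007981·V_2 - 0.002564·V_1 - 0.005·V_4 = 0
  0.2374·V_4 - 0.2128·V_1 - 0.005·V_2 = 0
Solving these 4 simultaneous equations (Gaussian elimination) gives:
  V_0 = 1355 V, V_1 = 54.59 V, V_2 = 48.84 V, V_4 = 49.96 V
R_eq = V_0 / 1 A = 1355 Ω = 1.355 kΩ

Final answer: 1.355 kΩ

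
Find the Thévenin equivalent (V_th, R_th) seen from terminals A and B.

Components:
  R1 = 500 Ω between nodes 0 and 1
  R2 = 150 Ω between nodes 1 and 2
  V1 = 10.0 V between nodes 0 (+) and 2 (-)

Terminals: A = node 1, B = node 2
Step 1 — V_th is the open-circuit voltage V_A - V_B (nothing connected across the terminals).
Nodal analysis, taking node 2 as the 0 V reference.
Source V1 fixes V_0 = 10 V.
KCL at each unknown node (sum of currents leaving = 0; resistances in Ω):
  Node 1: (V_1 - 10)/500 + (V_1 - 0)/150 = 0
Collecting terms: 0.008667 × V_1 = 0.02  =>  V_1 = 2.308 V
V_th = V_1 - V_2 = 2.308 - 0 = 2.308 V
Step 2 — R_th: zero the source — replace V1 by a short circuit (node 2 merges into node 0) — and find the resistance seen between A (node 1) and B (node 0).
Reduce the network between node 1 (A) and node 0 (B) by series/parallel combination:
  Rp1 = R1 ‖ R2 (parallel, both between nodes 0 and 1) = 1/(1/500 + 1/150) = 115.4 Ω
R_th = 115.4 Ω

Final answer: V_th = 2.308 V, R_th = 115.4 Ω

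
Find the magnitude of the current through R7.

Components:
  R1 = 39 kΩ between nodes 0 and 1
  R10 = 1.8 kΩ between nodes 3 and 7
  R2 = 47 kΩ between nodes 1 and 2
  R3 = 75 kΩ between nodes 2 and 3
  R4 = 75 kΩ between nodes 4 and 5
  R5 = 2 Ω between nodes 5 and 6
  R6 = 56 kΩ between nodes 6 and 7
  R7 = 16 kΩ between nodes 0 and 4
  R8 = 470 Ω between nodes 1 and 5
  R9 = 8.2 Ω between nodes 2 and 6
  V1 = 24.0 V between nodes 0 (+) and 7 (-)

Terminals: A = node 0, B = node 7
Nodal analysis, taking node 7 as the 0 V reference.
Source V1 fixes V_0 = 24 V.
KCL at each unknown node (sum of currents leaving = 0; resistances in Ω):
  Node 1: (V_1 - 24)/39000 + (V_1 - V_2)/47000 + (V_1 - V_5)/470 = 0
  Node 2: (V_2 - V_1)/47000 + (V_2 - V_3)/75000 + (V_2 - V_6)/8.2 = 0
  Node 3: (V_3 - V_2)/75000 + (V_3 - 0)/1800 = 0
  Node 4: (V_4 - V_5)/75000 + (V_4 - 24)/16000 = 0
  Node 5: (V_5 - V_4)/75000 + (V_5 - V_6)/2 + (V_5 - V_1)/470 = 0
  Node 6: (V_6 - V_5)/2 + (V_6 - 0)/56000 + (V_6 - V_2)/8.2 = 0
Collecting terms (coefficients in siemens):
  0.002175·V_1 - 0.00002128·V_2 - 0.002128·V_5 = 0.0006154
  0.122·V_2 - 0.00002128·V_1 - 0.00001333·V_3 - 0.122·V_6 = 0
  0.0005689·V_3 - 0.00001333·V_2 = 0
  0.00007583·V_4 - 0.00001333·V_5 = 0.0015
  0.5021·V_5 - 0.002128·V_1 - 0.00001333·V_4 - 0.5·V_6 = 0
  0.622·V_6 - 0.122·V_2 - 0.5·V_5 = 0
Solving these 6 simultaneous equations (Gaussian elimination) gives:
  V_1 = 13.1 V, V_2 = 12.97 V, V_3 = 0.304 V, V_4 = 22.06 V
  V_5 = 12.97 V, V_6 = 12.97 V
I_R7 = (V_0 - V_4)/R7 = (24 - 22.06)/16000 = 0.0001212 A
|I_R7| = 0.0001212 A

Final answer: |I_R7| = 0.0001212 A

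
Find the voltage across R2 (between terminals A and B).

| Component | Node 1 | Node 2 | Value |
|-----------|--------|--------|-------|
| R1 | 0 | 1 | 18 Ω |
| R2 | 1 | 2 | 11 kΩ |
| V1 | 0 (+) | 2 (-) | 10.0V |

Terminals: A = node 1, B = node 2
R1 and R2 are in series across V1 (node 0 → node 1 → node 2), and the output A–B is taken across R2, so this is a voltage divider.
Series current: I = V1/(R1 + R2) = 10/(18 + 11000) = 10/11020 = 0.0009076 A
V_R2 = I × R2 = V1 × R2/(R1 + R2) = 10 × 11000/11020 = 9.984 V

Final answer: 9.984 V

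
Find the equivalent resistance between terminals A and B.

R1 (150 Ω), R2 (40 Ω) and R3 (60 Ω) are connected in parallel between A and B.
Reduce the network between node 0 (A) and node 1 (B) by series/parallel combination:
  Rp1 = R1 ‖ R2 ‖ R3 (parallel, all between nodes 0 and 1) = 1/(1/150 + 1/40 + 1/60) = 20.69 Ω
R_eq = 20.69 Ω

Final answer: 20.69 Ω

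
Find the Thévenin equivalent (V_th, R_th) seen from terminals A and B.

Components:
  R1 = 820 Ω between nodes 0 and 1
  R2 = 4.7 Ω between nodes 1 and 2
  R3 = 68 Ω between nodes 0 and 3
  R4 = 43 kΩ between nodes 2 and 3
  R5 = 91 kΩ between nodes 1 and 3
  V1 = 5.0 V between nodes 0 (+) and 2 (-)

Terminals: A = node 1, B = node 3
Step 1 — V_th is the open-circuit voltage V_A - V_B (nothing connected across the terminals).
Nodal analysis, taking node 2 as the 0 V reference.
Source V1 fixes V_0 = 5 V.
KCL at each unknown node (sum of currents leaving = 0; resistances in Ω):
  Node 1: (V_1 - 5)/820 + (V_1 - 0)/4.7 + (V_1 - V_3)/91000 = 0
  Node 3: (V_3 - 5)/68 + (V_3 - 0)/43000 + (V_3 - V_1)/91000 = 0
Collecting terms (coefficients in siemens):
  0.214·V_1 - 0.00001099·V_3 = 0.006098
  0.01474·V_3 - 0.00001099·V_1 = 0.07353
Determinant D = (0.214)(0.01474) - (-0.00001099)(-0.00001099) = 0.003154
V_1 = [(0.006098)(0.01474) - (-0.00001099)(0.07353)]/D = 0.02875 V
V_3 = [(0.214)(0.07353) - (0.006098)(-0.00001099)]/D = 4.988 V
V_th = V_1 - V_3 = 0.02875 - 4.988 = -4.96 V
Step 2 — R_th: zero the source — replace V1 by a short circuit (node 2 merges into node 0) — and find the resistance seen between A (node 1) and B (node 3).
Reduce the network between node 1 (A) and node 3 (B) by series/parallel combination:
  Rp1 = R1 ‖ R2 (parallel, both between nodes 0 and 1) = 1/(1/820 + 1/4.7) = 4.673 Ω
  Rp2 = R3 ‖ R4 (parallel, both between nodes 0 and 3) = 1/(1/68 + 1/43000) = 67.89 Ω
  Rs1 = Rp1 + Rp2 (series, joined only at node 0) = 4.673 + 67.89 = 72.57 Ω
  Rp3 = R5 ‖ Rs1 (parallel, both between nodes 1 and 3) = 1/(1/91000 + 1/72.57) = 72.51 Ω
R_th = 72.51 Ω

Final answer: V_th = -4.96 V, R_th = 72.51 Ω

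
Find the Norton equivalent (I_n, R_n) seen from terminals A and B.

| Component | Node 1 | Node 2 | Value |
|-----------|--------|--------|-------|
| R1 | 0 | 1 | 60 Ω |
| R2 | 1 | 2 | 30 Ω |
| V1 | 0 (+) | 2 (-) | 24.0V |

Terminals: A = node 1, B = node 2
Find the Thévenin equivalent first; then I_n = V_th/R_th and R_n = R_th.
Step 1 — V_th is the open-circuit voltage V_A - V_B (nothing connected across the terminals).
Nodal analysis, taking node 2 as the 0 V reference.
Source V1 fixes V_0 = 24 V.
KCL at each unknown node (sum of currents leaving = 0; resistances in Ω):
  Node 1: (V_1 - 24)/60 + (V_1 - 0)/30 = 0
Collecting terms: 0.05 × V_1 = 0.4  =>  V_1 = 8 V
V_th = V_1 - V_2 = 8 - 0 = 8 V
Step 2 — R_th: zero the source — replace V1 by a short circuit (node 2 merges into node 0) — and find the resistance seen between A (node 1) and B (node 0).
Reduce the network between node 1 (A) and node 0 (B) by series/parallel combination:
  Rp1 = R1 ‖ R2 (parallel, both between nodes 0 and 1) = 1/(1/60 + 1/30) = 20 Ω
R_th = 20 Ω
I_n = V_th/R_th = 8/20 = 0.4 A, and R_n = R_th = 20 Ω

Final answer: I_n = 0.4 A, R_n = 20 Ω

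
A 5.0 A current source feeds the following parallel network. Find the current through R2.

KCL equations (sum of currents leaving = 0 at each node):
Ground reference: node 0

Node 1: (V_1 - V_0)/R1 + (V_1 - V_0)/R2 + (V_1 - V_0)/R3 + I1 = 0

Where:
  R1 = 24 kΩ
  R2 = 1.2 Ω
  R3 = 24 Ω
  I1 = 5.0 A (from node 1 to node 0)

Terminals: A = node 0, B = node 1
All resistors sit directly between nodes 0 and 1, so they are in parallel and share one voltage V; the full source current 5 A splits among them.
1/R_par = 1/24000 + 1/1.2 + 1/24 = 0.875 S  =>  R_par = 1.143 Ω
V = I × R_par = 5 × 1.143 = 5.714 V
I_R2 = V/R2 = 5.714/1.2 = 4.762 A

Final answer: 4.762 A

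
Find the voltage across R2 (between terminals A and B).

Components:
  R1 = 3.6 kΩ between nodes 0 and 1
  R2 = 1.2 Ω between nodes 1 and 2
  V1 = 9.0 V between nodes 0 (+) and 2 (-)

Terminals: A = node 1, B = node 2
R1 and R2 are in series across V1 (node 0 → node 1 → node 2), and the output A–B is taken across R2, so this is a voltage divider.
Series current: I = V1/(R1 + R2) = 9/(3600 + 1.2) = 9/3601 = 0.002499 A
V_R2 = I × R2 = V1 × R2/(R1 + R2) = 9 × 1.2/3601 = 0.002999 V

Final answer: 0.002999 V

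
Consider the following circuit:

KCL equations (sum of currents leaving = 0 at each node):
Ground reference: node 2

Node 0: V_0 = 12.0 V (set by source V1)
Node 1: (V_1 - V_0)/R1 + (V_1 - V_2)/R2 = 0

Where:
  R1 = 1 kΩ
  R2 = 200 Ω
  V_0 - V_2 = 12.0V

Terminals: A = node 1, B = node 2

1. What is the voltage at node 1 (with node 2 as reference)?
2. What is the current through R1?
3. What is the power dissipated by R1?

Nodal analysis, taking node 2 as the 0 V reference.
Source V1 fixes V_0 = 12 V.
KCL at each unknown node (sum of currents leaving = 0; resistances in Ω):
  Node 1: (V_1 - 12)/1000 + (V_1 - 0)/200 = 0
Collecting terms: 0.006 × V_1 = 0.012  =>  V_1 = 2 V
Part 1:
  Read off the nodal solution: V_1 = 2 V
Part 2:
  I_R1 = (V_0 - V_1)/R1 = (12 - 2)/1000 = 0.01 A
  Magnitude: I_R1 = 0.01 A
Part 3:
  I_R1 = (V_0 - V_1)/R1 = (12 - 2)/1000 = 0.01 A
  P_R1 = I_R1² × R1 = (0.01)² × 1000 = 0.1 W

Final answers:
1. V_1 = 2 V
2. I_R1 = 0.01 A
3. P_R1 = 0.1 W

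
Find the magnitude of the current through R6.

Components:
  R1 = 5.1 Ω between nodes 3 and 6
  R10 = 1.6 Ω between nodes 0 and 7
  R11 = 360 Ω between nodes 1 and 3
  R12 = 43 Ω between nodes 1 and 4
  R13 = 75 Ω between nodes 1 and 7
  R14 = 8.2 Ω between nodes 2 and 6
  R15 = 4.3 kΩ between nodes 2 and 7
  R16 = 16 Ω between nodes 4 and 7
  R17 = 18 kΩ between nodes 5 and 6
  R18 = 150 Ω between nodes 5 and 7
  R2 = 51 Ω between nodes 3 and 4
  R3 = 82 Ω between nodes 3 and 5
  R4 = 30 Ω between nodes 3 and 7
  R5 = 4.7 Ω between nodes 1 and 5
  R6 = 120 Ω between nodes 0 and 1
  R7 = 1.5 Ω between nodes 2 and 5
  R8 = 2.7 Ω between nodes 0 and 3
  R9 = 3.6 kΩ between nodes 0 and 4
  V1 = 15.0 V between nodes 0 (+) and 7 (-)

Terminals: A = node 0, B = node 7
Nodal analysis, taking node 7 as the 0 V reference.
Source V1 fixes V_0 = 15 V.
KCL at each unknown node (sum of currents leaving = 0; resistances in Ω):
  Node 1: (V_1 - V_5)/4.7 + (V_1 - 15)/120 + (V_1 - V_3)/360 + (V_1 - V_4)/43 + (V_1 - 0)/75 = 0
  Node 2: (V_2 - V_5)/1.5 + (V_2 - V_6)/8.2 + (V_2 - 0)/4300 = 0
  Node 3: (V_3 - V_6)/5.1 + (V_3 - V_4)/51 + (V_3 - V_5)/82 + (V_3 - 0)/30 + (V_3 - 15)/2.7 + (V_3 - V_1)/360 = 0
  Node 4: (V_4 - V_3)/51 + (V_4 - 15)/3600 + (V_4 - V_1)/43 + (V_4 - 0)/16 = 0
  Node 5: (V_5 - V_3)/82 + (V_5 - V_1)/4.7 + (V_5 - V_2)/1.5 + (V_5 - V_6)/18000 + (V_5 - 0)/150 = 0
  Node 6: (V_6 - V_3)/5.1 + (V_6 - V_2)/8.2 + (V_6 - V_5)/18000 = 0
Collecting terms (coefficients in siemens):
  0.2605·V_1 - 0.002778·V_3 - 0.02326·V_4 - 0.2128·V_5 = 0.125
  0.7889·V_2 - 0.6667·V_5 - 0.122·V_6 = 0
  0.6344·V_3 - 0.002778·V_1 - 0.01961·V_4 - 0.0122·V_5 - 0.1961·V_6 = 5.556
  0.1056·V_4 - 0.02326·V_1 - 0.01961·V_3 = 0.004167
  0.8983·V_5 - 0.2128·V_1 - 0.6667·V_2 - 0.0122·V_3 - 0.00005556·V_6 = 0
  0.3181·V_6 - 0.122·V_2 - 0.1961·V_3 - 0.00005556·V_5 = 0
Solving these 6 simultaneous equations (Gaussian elimination) gives:
  V_1 = 9.015 V, V_2 = 10.1 V, V_3 = 12.75 V, V_4 = 4.39 V
  V_5 = 9.802 V, V_6 = 11.73 V
I_R6 = (V_0 - V_1)/R6 = (15 - 9.015)/120 = 0.04988 A
|I_R6| = 0.04988 A

Final answer: |I_R6| = 0.04988 A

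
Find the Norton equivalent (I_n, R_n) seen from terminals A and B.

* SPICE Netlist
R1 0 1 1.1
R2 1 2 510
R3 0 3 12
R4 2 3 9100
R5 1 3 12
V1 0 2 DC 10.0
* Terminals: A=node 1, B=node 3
Find the Thévenin equivalent first; then I_n = V_th/R_th and R_n = R_th.
Step 1 — V_th is the open-circuit voltage V_A - V_B (nothing connected across the terminals).
Nodal analysis, taking node 2 as the 0 V reference.
Source V1 fixes V_0 = 10 V.
KCL at each unknown node (sum of currents leaving = 0; resistances in Ω):
  Node 1: (V_1 - 10)/1.1 + (V_1 - 0)/510 + (V_1 - V_3)/12 = 0
  Node 3: (V_3 - 10)/12 + (V_3 - 0)/9100 + (V_3 - V_1)/12 = 0
Collecting terms (coefficients in siemens):
  0.9944·V_1 - 0.08333·V_3 = 9.091
  0.1668·V_3 - 0.08333·V_1 = 0.8333
Determinant D = (0.9944)(0.1668) - (-0.08333)(-0.08333) = 0.1589
V_1 = [(9.091)(0.1668) - (-0.08333)(0.8333)]/D = 9.979 V
V_3 = [(0.9944)(0.8333) - (9.091)(-0.08333)]/D = 9.983 V
V_th = V_1 - V_3 = 9.979 - 9.983 = -0.003996 V
Step 2 — R_th: zero the source — replace V1 by a short circuit (node 2 merges into node 0) — and find the resistance seen between A (node 1) and B (node 3).
Reduce the network between node 1 (A) and node 3 (B) by series/parallel combination:
  Rp1 = R1 ‖ R2 (parallel, both between nodes 0 and 1) = 1/(1/1.1 + 1/510) = 1.098 Ω
  Rp2 = R3 ‖ R4 (parallel, both between nodes 0 and 3) = 1/(1/12 + 1/9100) = 11.98 Ω
  Rs1 = Rp1 + Rp2 (series, joined only at node 0) = 1.098 + 11.98 = 13.08 Ω
  Rp3 = R5 ‖ Rs1 (parallel, both between nodes 1 and 3) = 1/(1/12 + 1/13.08) = 6.259 Ω
R_th = 6.259 Ω
I_n = V_th/R_th = -0.003996/6.259 = -0.0006385 A, and R_n = R_th = 6.259 Ω

Final answer: I_n = -0.0006385 A, R_n = 6.259 Ω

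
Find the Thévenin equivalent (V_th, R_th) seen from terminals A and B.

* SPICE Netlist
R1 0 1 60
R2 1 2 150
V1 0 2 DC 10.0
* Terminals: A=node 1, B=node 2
Step 1 — V_th is the open-circuit voltage V_A - V_B (nothing connected across the terminals).
Nodal analysis, taking node 2 as the 0 V reference.
Source V1 fixes V_0 = 10 V.
KCL at each unknown node (sum of currents leaving = 0; resistances in Ω):
  Node 1: (V_1 - 10)/60 + (V_1 - 0)/150 = 0
Collecting terms: 0.02333 × V_1 = 0.1667  =>  V_1 = 7.143 V
V_th = V_1 - V_2 = 7.143 - 0 = 7.143 V
Step 2 — R_th: zero the source — replace V1 by a short circuit (node 2 merges into node 0) — and find the resistance seen between A (node 1) and B (node 0).
Reduce the network between node 1 (A) and node 0 (B) by series/parallel combination:
  Rp1 = R1 ‖ R2 (parallel, both between nodes 0 and 1) = 1/(1/60 + 1/150) = 42.86 Ω
R_th = 42.86 Ω

Final answer: V_th = 7.143 V, R_th = 42.86 Ω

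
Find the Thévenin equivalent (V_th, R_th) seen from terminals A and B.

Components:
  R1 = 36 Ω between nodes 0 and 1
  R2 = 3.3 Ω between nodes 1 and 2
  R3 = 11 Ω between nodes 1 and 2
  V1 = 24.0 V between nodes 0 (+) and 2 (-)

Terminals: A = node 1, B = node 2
Step 1 — V_th is the open-circuit voltage V_A - V_B (nothing connected across the terminals).
Nodal analysis, taking node 2 as the 0 V reference.
Source V1 fixes V_0 = 24 V.
KCL at each unknown node (sum of currents leaving = 0; resistances in Ω):
  Node 1: (V_1 - 24)/36 + (V_1 - 0)/3.3 + (V_1 - 0)/11 = 0
Collecting terms: 0.4217 × V_1 = 0.6667  =>  V_1 = 1.581 V
V_th = V_1 - V_2 = 1.581 - 0 = 1.581 V
Step 2 — R_th: zero the source — replace V1 by a short circuit (node 2 merges into node 0) — and find the resistance seen between A (node 1) and B (node 0).
Reduce the network between node 1 (A) and node 0 (B) by series/parallel combination:
  Rp1 = R1 ‖ R2 ‖ R3 (parallel, all between nodes 0 and 1) = 1/(1/36 + 1/3.3 + 1/11) = 2.371 Ω
R_th = 2.371 Ω

Final answer: V_th = 1.581 V, R_th = 2.371 Ω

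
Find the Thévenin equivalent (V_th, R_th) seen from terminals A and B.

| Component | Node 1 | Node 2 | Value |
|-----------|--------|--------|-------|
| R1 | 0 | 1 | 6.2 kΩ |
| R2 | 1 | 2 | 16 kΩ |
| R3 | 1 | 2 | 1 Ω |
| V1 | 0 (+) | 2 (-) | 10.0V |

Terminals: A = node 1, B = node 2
Step 1 — V_th is the open-circuit voltage V_A - V_B (nothing connected across the terminals).
Nodal analysis, taking node 2 as the 0 V reference.
Source V1 fixes V_0 = 10 V.
KCL at each unknown node (sum of currents leaving = 0; resistances in Ω):
  Node 1: (V_1 - 10)/6200 + (V_1 - 0)/16000 + (V_1 - 0)/1 = 0
Collecting terms: 1 × V_1 = 0.001613  =>  V_1 = 0.001613 V
V_th = V_1 - V_2 = 0.001613 - 0 = 0.001613 V
Step 2 — R_th: zero the source — replace V1 by a short circuit (node 2 merges into node 0) — and find the resistance seen between A (node 1) and B (node 0).
Reduce the network between node 1 (A) and node 0 (B) by series/parallel combination:
  Rp1 = R1 ‖ R2 ‖ R3 (parallel, all between nodes 0 and 1) = 1/(1/6200 + 1/16000 + 1/1) = 0.9998 Ω
R_th = 0.9998 Ω

Final answer: V_th = 0.001613 V, R_th = 0.9998 Ω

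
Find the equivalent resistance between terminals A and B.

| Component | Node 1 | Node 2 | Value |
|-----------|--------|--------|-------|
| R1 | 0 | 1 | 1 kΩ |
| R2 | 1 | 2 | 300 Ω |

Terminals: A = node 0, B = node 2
Reduce the network between node 0 (A) and node 2 (B) by series/parallel combination:
  Rs1 = R1 + R2 (series, joined only at node 1) = 1000 + 300 = 1300 Ω
R_eq = 1.3 kΩ

Final answer: 1.3 kΩ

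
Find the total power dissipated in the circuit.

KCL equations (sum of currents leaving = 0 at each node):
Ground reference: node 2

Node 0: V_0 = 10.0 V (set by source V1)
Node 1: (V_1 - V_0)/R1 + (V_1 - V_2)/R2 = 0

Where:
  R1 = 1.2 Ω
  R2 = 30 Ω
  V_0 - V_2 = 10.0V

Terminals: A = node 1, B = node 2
Nodal analysis, taking node 2 as the 0 V reference.
Source V1 fixes V_0 = 10 V.
KCL at each unknown node (sum of currents leaving = 0; resistances in Ω):
  Node 1: (V_1 - 10)/1.2 + (V_1 - 0)/30 = 0
Collecting terms: 0.8667 × V_1 = 8.333  =>  V_1 = 9.615 V
Power in each resistor, P = (ΔV)²/R:
  P_R1 = (10 - 9.615)²/1.2 = 0.1233 W
  P_R2 = (9.615 - 0)²/30 = 3.082 W
P_total = P_R1 + P_R2 = 3.205 W

Final answer: 3.205 W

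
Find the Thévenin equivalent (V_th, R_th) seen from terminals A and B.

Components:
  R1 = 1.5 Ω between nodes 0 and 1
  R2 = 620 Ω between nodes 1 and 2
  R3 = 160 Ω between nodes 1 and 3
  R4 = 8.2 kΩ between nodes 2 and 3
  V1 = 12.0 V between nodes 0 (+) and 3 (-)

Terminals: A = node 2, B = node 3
Step 1 — V_th is the open-circuit voltage V_A - V_B (nothing connected across the terminals).
Nodal analysis, taking node 3 as the 0 V reference.
Source V1 fixes V_0 = 12 V.
KCL at each unknown node (sum of currents leaving = 0; resistances in Ω):
  Node 1: (V_1 - 12)/1.5 + (V_1 - V_2)/620 + (V_1 - 0)/160 = 0
  Node 2: (V_2 - V_1)/620 + (V_2 - 0)/8200 = 0
Collecting terms (coefficients in siemens):
  0.6745·V_1 - 0.001613·V_2 = 8
  0.001735·V_2 - 0.001613·V_1 = 0
Determinant D = (0.6745)(0.001735) - (-0.001613)(-0.001613) = 0.001168
V_1 = [(8)(0.001735) - (-0.001613)(0)]/D = 11.89 V
V_2 = [(0.6745)(0) - (8)(-0.001613)]/D = 11.05 V
V_th = V_2 - V_3 = 11.05 - 0 = 11.05 V
Step 2 — R_th: zero the source — replace V1 by a short circuit (node 3 merges into node 0) — and find the resistance seen between A (node 2) and B (node 0).
Reduce the network between node 2 (A) and node 0 (B) by series/parallel combination:
  Rp1 = R1 ‖ R3 (parallel, both between nodes 0 and 1) = 1/(1/1.5 + 1/160) = 1.486 Ω
  Rs1 = R2 + Rp1 (series, joined only at node 1) = 620 + 1.486 = 621.5 Ω
  Rp2 = R4 ‖ Rs1 (parallel, both between nodes 0 and 2) = 1/(1/8200 + 1/621.5) = 577.7 Ω
R_th = 577.7 Ω

Final answer: V_th = 11.05 V, R_th = 577.7 Ω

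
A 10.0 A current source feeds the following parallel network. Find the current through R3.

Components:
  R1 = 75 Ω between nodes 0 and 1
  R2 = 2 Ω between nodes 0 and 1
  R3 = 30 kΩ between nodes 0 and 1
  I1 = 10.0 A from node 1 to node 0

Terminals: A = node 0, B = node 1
All resistors sit directly between nodes 0 and 1, so they are in parallel and share one voltage V; the full source current 10 A splits among them.
1/R_par = 1/75 + 1/2 + 1/30000 = 0.5134 S  =>  R_par = 1.948 Ω
V = I × R_par = 10 × 1.948 = 19.48 V
I_R3 = V/R3 = 19.48/30000 = 0.0006493 A

Final answer: 0.0006493 A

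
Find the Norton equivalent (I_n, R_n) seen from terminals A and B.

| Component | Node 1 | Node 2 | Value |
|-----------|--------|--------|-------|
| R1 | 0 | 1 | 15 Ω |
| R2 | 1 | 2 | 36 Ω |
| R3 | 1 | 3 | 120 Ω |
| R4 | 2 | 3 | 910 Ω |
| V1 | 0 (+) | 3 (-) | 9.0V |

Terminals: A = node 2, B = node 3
Find the Thévenin equivalent first; then I_n = V_th/R_th and R_n = R_th.
Step 1 — V_th is the open-circuit voltage V_A - V_B (nothing connected across the terminals).
Nodal analysis, taking node 3 as the 0 V reference.
Source V1 fixes V_0 = 9 V.
KCL at each unknown node (sum of currents leaving = 0; resistances in Ω):
  Node 1: (V_1 - 9)/15 + (V_1 - V_2)/36 + (V_1 - 0)/120 = 0
  Node 2: (V_2 - V_1)/36 + (V_2 - 0)/910 = 0
Collecting terms (coefficients in siemens):
  0.1028·V_1 - 0.02778·V_2 = 0.6
  0.02888·V_2 - 0.02778·V_1 = 0
Determinant D = (0.1028)(0.02888) - (-0.02778)(-0.02778) = 0.002196
V_1 = [(0.6)(0.02888) - (-0.02778)(0)]/D = 7.889 V
V_2 = [(0.1028)(0) - (0.6)(-0.02778)]/D = 7.589 V
V_th = V_2 - V_3 = 7.589 - 0 = 7.589 V
Step 2 — R_th: zero the source — replace V1 by a short circuit (node 3 merges into node 0) — and find the resistance seen between A (node 2) and B (node 0).
Reduce the network between node 2 (A) and node 0 (B) by series/parallel combination:
  Rp1 = R1 ‖ R3 (parallel, both between nodes 0 and 1) = 1/(1/15 + 1/120) = 13.33 Ω
  Rs1 = R2 + Rp1 (series, joined only at node 1) = 36 + 13.33 = 49.33 Ω
  Rp2 = R4 ‖ Rs1 (parallel, both between nodes 0 and 2) = 1/(1/910 + 1/49.33) = 46.8 Ω
R_th = 46.8 Ω
I_n = V_th/R_th = 7.589/46.8 = 0.1622 A, and R_n = R_th = 46.8 Ω

Final answer: I_n = 0.1622 A, R_n = 46.8 Ω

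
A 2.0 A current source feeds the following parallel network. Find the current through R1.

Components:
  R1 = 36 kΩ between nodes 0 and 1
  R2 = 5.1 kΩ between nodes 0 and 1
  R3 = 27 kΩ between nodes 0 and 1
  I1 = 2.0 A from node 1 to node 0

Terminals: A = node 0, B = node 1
All resistors sit directly between nodes 0 and 1, so they are in parallel and share one voltage V; the full source current 2 A splits among them.
1/R_par = 1/36000 + 1/5100 + 1/27000 = 0.0002609 S  =>  R_par = 3833 Ω
V = I × R_par = 2 × 3833 = 7666 V
I_R1 = V/R1 = 7666/36000 = 0.2129 A

Final answer: 0.2129 A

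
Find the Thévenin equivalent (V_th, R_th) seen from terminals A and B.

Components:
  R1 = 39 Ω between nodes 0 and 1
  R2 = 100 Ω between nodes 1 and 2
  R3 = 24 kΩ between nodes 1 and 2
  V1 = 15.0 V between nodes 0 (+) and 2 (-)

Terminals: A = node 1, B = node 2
Step 1 — V_th is the open-circuit voltage V_A - V_B (nothing connected across the terminals).
Nodal analysis, taking node 2 as the 0 V reference.
Source V1 fixes V_0 = 15 V.
KCL at each unknown node (sum of currents leaving = 0; resistances in Ω):
  Node 1: (V_1 - 15)/39 + (V_1 - 0)/100 + (V_1 - 0)/24000 = 0
Collecting terms: 0.03568 × V_1 = 0.3846  =>  V_1 = 10.78 V
V_th = V_1 - V_2 = 10.78 - 0 = 10.78 V
Step 2 — R_th: zero the source — replace V1 by a short circuit (node 2 merges into node 0) — and find the resistance seen between A (node 1) and B (node 0).
Reduce the network between node 1 (A) and node 0 (B) by series/parallel combination:
  Rp1 = R1 ‖ R2 ‖ R3 (parallel, all between nodes 0 and 1) = 1/(1/39 + 1/100 + 1/24000) = 28.02 Ω
R_th = 28.02 Ω

Final answer: V_th = 10.78 V, R_th = 28.02 Ω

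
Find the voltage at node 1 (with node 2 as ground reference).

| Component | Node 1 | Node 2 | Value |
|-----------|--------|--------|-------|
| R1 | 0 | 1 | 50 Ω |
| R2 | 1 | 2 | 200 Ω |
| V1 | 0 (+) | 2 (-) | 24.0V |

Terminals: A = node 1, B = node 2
Nodal analysis, taking node 2 as the 0 V reference.
Source V1 fixes V_0 = 24 V.
KCL at each unknown node (sum of currents leaving = 0; resistances in Ω):
  Node 1: (V_1 - 24)/50 + (V_1 - 0)/200 = 0
Collecting terms: 0.025 × V_1 = 0.48  =>  V_1 = 19.2 V
The requested potential is V_1 = 19.2 V.

Final answer: V_1 = 19.2 V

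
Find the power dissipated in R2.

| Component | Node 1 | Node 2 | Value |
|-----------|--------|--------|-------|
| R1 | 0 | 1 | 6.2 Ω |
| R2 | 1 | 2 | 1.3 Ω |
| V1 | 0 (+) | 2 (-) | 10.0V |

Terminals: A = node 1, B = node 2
Nodal analysis, taking node 2 as the 0 V reference.
Source V1 fixes V_0 = 10 V.
KCL at each unknown node (sum of currents leaving = 0; resistances in Ω):
  Node 1: (V_1 - 10)/6.2 + (V_1 - 0)/1.3 = 0
Collecting terms: 0.9305 × V_1 = 1.613  =>  V_1 = 1.733 V
I_R2 = (V_1 - V_2)/R2 = (1.733 - 0)/1.3 = 1.333 A
P_R2 = I_R2² × R2 = (1.333)² × 1.3 = 2.311 W

Final answer: 2.311 W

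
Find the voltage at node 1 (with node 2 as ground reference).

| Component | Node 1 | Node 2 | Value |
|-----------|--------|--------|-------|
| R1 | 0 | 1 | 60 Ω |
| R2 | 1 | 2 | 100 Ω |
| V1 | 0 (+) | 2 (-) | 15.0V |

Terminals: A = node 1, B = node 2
Nodal analysis, taking node 2 as the 0 V reference.
Source V1 fixes V_0 = 15 V.
KCL at each unknown node (sum of currents leaving = 0; resistances in Ω):
  Node 1: (V_1 - 15)/60 + (V_1 - 0)/100 = 0
Collecting terms: 0.02667 × V_1 = 0.25  =>  V_1 = 9.375 V
The requested potential is V_1 = 9.375 V.

Final answer: V_1 = 9.375 V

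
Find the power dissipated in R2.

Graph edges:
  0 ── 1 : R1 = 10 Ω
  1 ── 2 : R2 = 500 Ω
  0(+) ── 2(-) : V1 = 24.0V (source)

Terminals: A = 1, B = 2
Nodal analysis, taking node 2 as the 0 V reference.
Source V1 fixes V_0 = 24 V.
KCL at each unknown node (sum of currents leaving = 0; resistances in Ω):
  Node 1: (V_1 - 24)/10 + (V_1 - 0)/500 = 0
Collecting terms: 0.102 × V_1 = 2.4  =>  V_1 = 23.53 V
I_R2 = (V_1 - V_2)/R2 = (23.53 - 0)/500 = 0.04706 A
P_R2 = I_R2² × R2 = (0.04706)² × 500 = 1.107 W

Final answer: 1.107 W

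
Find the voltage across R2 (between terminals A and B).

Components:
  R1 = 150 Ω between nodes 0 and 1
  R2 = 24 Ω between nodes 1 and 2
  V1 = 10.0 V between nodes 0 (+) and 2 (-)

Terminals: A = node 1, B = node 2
R1 and R2 are in series across V1 (node 0 → node 1 → node 2), and the output A–B is taken across R2, so this is a voltage divider.
Series current: I = V1/(R1 + R2) = 10/(150 + 24) = 10/174 = 0.05747 A
V_R2 = I × R2 = V1 × R2/(R1 + R2) = 10 × 24/174 = 1.379 V

Final answer: 1.379 V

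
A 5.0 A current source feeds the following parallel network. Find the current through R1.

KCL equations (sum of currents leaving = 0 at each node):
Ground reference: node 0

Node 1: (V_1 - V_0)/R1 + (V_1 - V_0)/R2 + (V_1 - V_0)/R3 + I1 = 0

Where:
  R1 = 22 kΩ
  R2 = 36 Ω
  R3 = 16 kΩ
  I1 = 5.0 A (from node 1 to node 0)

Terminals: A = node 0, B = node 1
All resistors sit directly between nodes 0 and 1, so they are in parallel and share one voltage V; the full source current 5 A splits among them.
1/R_par = 1/22000 + 1/36 + 1/16000 = 0.02789 S  =>  R_par = 35.86 Ω
V = I × R_par = 5 × 35.86 = 179.3 V
I_R1 = V/R1 = 179.3/22000 = 0.00815 A

Final answer: 0.00815 A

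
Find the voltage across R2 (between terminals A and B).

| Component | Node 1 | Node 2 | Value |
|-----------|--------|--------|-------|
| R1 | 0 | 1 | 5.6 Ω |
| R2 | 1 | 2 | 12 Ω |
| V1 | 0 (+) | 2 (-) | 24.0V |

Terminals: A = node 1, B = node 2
R1 and R2 are in series across V1 (node 0 → node 1 → node 2), and the output A–B is taken across R2, so this is a voltage divider.
Series current: I = V1/(R1 + R2) = 24/(5.6 + 12) = 24/17.6 = 1.364 A
V_R2 = I × R2 = V1 × R2/(R1 + R2) = 24 × 12/17.6 = 16.36 V

Final answer: 16.36 V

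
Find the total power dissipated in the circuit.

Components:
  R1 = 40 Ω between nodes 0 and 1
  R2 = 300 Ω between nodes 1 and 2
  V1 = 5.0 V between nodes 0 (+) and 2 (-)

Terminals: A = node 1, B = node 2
Nodal analysis, taking node 2 as the 0 V reference.
Source V1 fixes V_0 = 5 V.
KCL at each unknown node (sum of currents leaving = 0; resistances in Ω):
  Node 1: (V_1 - 5)/40 + (V_1 - 0)/300 = 0
Collecting terms: 0.02833 × V_1 = 0.125  =>  V_1 = 4.412 V
Power in each resistor, P = (ΔV)²/R:
  P_R1 = (5 - 4.412)²/40 = 0.008651 W
  P_R2 = (4.412 - 0)²/300 = 0.06488 W
P_total = P_R1 + P_R2 = 0.07353 W

Final answer: 0.07353 W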